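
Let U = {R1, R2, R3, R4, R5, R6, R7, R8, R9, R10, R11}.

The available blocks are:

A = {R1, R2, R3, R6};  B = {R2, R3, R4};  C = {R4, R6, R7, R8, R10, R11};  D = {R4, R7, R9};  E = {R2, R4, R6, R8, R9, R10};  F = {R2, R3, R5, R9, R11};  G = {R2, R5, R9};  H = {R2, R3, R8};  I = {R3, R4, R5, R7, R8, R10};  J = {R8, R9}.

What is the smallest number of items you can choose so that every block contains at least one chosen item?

3

The 3 items {R3, R6, R9} hit every block.
No choice of 2 items meets every block, so 3 is the minimum.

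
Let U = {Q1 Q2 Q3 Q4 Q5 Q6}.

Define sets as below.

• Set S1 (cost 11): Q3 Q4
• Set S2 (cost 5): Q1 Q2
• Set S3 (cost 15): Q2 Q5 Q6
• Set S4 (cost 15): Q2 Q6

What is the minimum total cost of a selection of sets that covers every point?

S1, S2, S3 together cover every point (S1 ∪ S2 ∪ S3 = {Q1, Q2, Q3, Q4, Q5, Q6}); total cost 11 + 5 + 15 = 31.
No covering selection has total cost below 31.

31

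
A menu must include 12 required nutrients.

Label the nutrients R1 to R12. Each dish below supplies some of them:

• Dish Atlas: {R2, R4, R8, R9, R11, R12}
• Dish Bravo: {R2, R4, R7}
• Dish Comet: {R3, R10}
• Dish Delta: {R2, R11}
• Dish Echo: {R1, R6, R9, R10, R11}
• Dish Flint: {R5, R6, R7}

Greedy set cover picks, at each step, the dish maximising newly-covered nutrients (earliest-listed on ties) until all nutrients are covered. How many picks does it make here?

Greedy: pick Atlas (covers 6 new) → pick Echo (covers 3 new) → pick Flint (covers 2 new) → pick Comet (covers 1 new). Total picks: 4.

4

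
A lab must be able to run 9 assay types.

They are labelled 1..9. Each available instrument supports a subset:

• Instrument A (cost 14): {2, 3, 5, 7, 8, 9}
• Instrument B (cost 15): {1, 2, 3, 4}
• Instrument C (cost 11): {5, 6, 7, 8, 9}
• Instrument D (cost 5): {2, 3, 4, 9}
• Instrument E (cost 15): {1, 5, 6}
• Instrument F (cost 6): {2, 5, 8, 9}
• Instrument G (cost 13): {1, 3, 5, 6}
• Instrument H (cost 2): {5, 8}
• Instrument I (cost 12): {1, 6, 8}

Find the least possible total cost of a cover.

B, C together cover every assay (B ∪ C = {1, 2, 3, 4, 5, 6, 7, 8, 9}); total cost 15 + 11 = 26.
The greedy pick H, D, C, I costs 30; no covering selection beats 26.

26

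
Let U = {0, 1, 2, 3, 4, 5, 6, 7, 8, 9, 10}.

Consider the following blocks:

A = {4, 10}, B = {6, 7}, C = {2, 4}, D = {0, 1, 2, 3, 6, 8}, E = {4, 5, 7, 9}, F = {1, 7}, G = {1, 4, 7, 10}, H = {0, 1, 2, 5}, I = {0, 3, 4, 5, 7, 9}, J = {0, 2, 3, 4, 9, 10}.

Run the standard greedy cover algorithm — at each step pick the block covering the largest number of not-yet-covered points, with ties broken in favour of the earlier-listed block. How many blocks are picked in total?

3

Greedy: pick D (covers 6 new) → pick E (covers 4 new) → pick A (covers 1 new). Total picks: 3.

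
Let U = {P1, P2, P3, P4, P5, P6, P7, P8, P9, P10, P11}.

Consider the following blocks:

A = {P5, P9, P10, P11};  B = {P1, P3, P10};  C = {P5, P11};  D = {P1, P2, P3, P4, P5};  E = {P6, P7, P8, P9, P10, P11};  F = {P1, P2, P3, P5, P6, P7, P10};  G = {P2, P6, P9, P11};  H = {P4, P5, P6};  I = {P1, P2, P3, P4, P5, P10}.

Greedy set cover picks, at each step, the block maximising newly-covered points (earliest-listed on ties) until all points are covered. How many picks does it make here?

Greedy: pick F (covers 7 new) → pick E (covers 3 new) → pick D (covers 1 new). Total picks: 3.
(The true minimum cover uses only 2 blocks, so greedy is not optimal here.)

3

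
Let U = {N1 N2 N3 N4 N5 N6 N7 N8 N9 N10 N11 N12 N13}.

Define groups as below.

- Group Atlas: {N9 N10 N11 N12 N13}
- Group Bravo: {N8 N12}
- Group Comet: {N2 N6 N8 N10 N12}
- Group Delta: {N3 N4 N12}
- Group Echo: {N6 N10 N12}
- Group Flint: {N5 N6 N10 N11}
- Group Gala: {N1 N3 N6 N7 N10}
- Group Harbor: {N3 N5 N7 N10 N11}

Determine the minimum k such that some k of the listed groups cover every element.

5

Take {Atlas, Comet, Delta, Gala, Harbor}. Their union is {N1, N2, N3, N4, N5, N6, N7, N8, N9, N10, N11, N12, N13}, which is all 13 elements.
No 4 of the 8 groups cover everything (all 70 combinations miss at least one element), so 5 is optimal.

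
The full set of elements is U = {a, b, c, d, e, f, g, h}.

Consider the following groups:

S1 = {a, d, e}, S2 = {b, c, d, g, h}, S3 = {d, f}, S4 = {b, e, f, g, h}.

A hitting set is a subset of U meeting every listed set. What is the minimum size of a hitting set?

T = {d, g} meets every group (each contains at least one member of T), and |T| = 2.
No single element lies in every group, so at least 2 are needed and 2 is optimal.

2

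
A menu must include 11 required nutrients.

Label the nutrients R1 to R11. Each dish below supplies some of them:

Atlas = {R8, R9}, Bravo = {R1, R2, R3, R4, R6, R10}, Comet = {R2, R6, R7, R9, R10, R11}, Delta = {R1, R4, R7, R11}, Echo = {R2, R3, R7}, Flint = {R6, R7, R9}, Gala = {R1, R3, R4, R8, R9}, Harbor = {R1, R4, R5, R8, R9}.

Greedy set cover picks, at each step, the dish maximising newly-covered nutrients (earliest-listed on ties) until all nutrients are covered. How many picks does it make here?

Greedy: pick Bravo (covers 6 new) → pick Comet (covers 3 new) → pick Harbor (covers 2 new). Total picks: 3.

3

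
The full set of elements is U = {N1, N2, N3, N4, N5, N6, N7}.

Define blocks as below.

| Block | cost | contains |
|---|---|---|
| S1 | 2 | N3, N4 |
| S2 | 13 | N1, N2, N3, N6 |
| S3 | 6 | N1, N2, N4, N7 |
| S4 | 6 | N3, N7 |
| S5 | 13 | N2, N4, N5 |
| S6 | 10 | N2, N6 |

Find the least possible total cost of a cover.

S1, S3, S5, S6 together cover every element (S1 ∪ S3 ∪ S5 ∪ S6 = {N1, N2, N3, N4, N5, N6, N7}); total cost 2 + 6 + 13 + 10 = 31.
No covering selection has total cost below 31.

31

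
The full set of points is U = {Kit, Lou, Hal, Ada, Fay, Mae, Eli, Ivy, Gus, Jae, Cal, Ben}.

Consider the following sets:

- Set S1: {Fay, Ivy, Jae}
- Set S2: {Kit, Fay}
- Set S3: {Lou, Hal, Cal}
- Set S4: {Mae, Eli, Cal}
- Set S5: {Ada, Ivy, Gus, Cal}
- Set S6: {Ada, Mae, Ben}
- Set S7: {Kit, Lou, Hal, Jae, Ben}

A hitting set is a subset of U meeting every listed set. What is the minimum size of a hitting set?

The 3 points {Fay, Cal, Ben} hit every set.
The sets S1, S3, S6 are pairwise disjoint, so any hitting set needs a separate point for each — at least 3. Hence 3 is optimal.

3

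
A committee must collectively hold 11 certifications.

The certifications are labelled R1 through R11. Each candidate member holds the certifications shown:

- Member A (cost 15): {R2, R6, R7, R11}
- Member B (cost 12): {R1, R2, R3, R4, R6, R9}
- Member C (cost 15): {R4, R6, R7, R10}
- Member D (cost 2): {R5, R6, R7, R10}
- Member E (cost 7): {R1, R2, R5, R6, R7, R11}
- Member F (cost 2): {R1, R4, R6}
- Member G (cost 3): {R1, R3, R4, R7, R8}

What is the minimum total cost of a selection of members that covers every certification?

B, D, E, G together cover every certification (B ∪ D ∪ E ∪ G = {R1, R2, R3, R4, R5, R6, R7, R8, R9, R10, R11}); total cost 12 + 2 + 7 + 3 = 24.
No covering selection has total cost below 24.

24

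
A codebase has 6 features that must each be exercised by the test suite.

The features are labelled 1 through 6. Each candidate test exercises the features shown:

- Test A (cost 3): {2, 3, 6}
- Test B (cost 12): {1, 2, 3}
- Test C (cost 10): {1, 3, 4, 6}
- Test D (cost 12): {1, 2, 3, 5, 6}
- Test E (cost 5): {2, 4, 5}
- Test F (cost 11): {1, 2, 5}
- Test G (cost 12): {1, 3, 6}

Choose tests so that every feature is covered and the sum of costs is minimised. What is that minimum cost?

15

C, E together cover every feature (C ∪ E = {1, 2, 3, 4, 5, 6}); total cost 10 + 5 = 15.
The greedy pick A, E, C costs 18; no covering selection beats 15.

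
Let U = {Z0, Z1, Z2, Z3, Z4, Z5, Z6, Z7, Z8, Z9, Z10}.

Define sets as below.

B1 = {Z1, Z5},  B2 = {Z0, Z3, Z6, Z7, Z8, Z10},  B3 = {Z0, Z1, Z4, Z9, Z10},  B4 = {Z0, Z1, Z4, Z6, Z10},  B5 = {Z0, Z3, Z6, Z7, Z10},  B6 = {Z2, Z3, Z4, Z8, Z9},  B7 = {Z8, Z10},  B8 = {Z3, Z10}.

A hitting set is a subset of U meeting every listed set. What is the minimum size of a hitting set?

3

The 3 items {Z1, Z3, Z10} hit every set.
No choice of 2 items meets every set, so 3 is the minimum.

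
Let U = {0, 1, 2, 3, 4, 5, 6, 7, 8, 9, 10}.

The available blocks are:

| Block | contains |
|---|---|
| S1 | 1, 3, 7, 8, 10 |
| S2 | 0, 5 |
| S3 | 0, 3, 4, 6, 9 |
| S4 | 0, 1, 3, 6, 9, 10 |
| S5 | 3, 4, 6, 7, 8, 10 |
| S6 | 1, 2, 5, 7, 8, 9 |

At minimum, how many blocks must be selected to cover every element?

Take {S2, S5, S6}. Their union is {0, 1, 2, 3, 4, 5, 6, 7, 8, 9, 10}, which is all 11 elements.
Only S6 contains 2, so S6 is forced; the remaining 5 elements need at least 2 more blocks (each remaining block adds at most 4) — so at least 3 blocks are needed, and 3 is optimal.

3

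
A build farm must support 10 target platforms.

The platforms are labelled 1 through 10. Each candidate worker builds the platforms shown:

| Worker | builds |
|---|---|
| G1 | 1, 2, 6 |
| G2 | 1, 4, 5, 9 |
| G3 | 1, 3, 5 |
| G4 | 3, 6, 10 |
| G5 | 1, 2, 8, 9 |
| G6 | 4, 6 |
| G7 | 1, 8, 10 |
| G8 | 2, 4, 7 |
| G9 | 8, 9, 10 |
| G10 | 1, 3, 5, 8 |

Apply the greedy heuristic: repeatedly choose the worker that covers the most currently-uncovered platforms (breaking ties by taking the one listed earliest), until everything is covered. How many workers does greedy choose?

Greedy: pick G2 (covers 4 new) → pick G4 (covers 3 new) → pick G5 (covers 2 new) → pick G8 (covers 1 new). Total picks: 4.

4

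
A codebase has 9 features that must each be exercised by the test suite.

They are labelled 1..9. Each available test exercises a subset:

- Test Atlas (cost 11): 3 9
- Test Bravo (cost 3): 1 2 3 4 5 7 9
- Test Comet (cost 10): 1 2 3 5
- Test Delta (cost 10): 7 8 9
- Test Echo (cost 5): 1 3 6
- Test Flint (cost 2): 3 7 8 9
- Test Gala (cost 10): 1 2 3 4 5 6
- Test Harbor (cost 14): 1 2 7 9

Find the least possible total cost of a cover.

Bravo, Echo, Flint together cover every feature (Bravo ∪ Echo ∪ Flint = {1, 2, 3, 4, 5, 6, 7, 8, 9}); total cost 3 + 5 + 2 = 10.
No covering selection has total cost below 10.

10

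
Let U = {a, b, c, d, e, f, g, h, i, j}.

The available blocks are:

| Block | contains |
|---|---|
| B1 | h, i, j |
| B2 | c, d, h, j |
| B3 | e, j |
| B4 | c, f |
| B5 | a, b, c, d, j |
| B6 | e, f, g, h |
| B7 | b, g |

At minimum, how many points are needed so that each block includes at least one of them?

3

The 3 points {b, f, j} hit every block.
The blocks B3, B4, B7 are pairwise disjoint, so any hitting set needs a separate point for each — at least 3. Hence 3 is optimal.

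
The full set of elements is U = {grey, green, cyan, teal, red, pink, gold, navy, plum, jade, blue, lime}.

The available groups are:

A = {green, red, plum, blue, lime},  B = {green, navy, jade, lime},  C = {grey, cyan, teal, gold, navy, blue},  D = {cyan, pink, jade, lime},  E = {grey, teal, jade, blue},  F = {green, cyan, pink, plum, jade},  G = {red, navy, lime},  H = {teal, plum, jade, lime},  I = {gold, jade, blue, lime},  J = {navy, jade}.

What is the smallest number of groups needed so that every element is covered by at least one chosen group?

A, C, and F cover everything between them: the union {grey, green, cyan, teal, red, pink, gold, navy, plum, jade, blue, lime} is all of U.
No 2 of the 10 groups cover everything (all 45 combinations miss at least one element), so 3 is optimal.

3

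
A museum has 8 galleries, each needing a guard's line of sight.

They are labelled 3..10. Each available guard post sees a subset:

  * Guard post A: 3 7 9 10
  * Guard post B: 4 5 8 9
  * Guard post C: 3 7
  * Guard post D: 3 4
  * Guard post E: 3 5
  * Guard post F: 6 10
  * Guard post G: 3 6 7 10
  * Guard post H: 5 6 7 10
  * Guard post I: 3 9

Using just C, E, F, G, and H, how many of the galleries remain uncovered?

Union of C, E, F, G, H = {3, 5, 6, 7, 10}.
Not covered: 4, 8, 9 — 3 galleries.

3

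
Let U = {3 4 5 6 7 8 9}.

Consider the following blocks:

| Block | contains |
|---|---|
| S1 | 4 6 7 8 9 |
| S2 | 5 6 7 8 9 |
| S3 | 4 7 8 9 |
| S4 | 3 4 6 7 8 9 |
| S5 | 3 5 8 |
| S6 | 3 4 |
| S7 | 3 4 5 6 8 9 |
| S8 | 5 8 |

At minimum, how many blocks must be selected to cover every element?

S1 and S7 together: S1 ∪ S7 = {3, 4, 5, 6, 7, 8, 9} — every element is covered.
No single block has all 7 elements (the largest, S4, has 6), so 2 is optimal.

2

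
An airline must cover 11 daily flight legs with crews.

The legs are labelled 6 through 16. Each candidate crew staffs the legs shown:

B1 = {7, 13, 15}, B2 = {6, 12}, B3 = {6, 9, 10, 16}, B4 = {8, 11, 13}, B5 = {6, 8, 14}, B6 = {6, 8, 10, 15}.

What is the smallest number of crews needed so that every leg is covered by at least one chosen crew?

5

B1 and B2 and B3 and B4 and B5 together: B1 ∪ B2 ∪ B3 ∪ B4 ∪ B5 = {6, 7, 8, 9, 10, 11, 12, 13, 14, 15, 16} — every leg is covered.
No 4 of the 6 crews cover everything (all 15 combinations miss at least one leg), so 5 is optimal.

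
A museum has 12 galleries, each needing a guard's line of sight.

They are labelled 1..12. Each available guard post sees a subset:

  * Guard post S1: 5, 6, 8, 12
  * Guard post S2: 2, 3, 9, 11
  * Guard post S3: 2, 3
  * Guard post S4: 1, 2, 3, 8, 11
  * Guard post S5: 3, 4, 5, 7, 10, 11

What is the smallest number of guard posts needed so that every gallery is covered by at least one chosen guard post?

4

S1 and S2 and S4 and S5 together: S1 ∪ S2 ∪ S4 ∪ S5 = {1, 2, 3, 4, 5, 6, 7, 8, 9, 10, 11, 12} — every gallery is covered.
No 3 of the 5 guard posts cover everything (all 10 combinations miss at least one gallery), so 4 is optimal.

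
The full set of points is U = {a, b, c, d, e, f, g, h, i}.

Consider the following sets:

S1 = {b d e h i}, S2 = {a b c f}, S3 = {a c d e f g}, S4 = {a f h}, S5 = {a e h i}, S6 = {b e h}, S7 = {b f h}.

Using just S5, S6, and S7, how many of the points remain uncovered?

3

Union of S5, S6, S7 = {a, b, e, f, h, i}.
Not covered: c, d, g — 3 points.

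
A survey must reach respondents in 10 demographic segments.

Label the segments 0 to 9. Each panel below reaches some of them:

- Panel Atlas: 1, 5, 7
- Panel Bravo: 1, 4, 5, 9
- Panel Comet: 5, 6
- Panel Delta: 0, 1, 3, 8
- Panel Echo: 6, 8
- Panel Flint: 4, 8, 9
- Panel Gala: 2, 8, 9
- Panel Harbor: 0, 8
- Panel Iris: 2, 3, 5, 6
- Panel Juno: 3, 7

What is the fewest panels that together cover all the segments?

Atlas and Delta and Flint and Iris together: Atlas ∪ Delta ∪ Flint ∪ Iris = {0, 1, 2, 3, 4, 5, 6, 7, 8, 9} — every segment is covered.
No 3 of the 10 panels cover everything (all 120 combinations miss at least one segment), so 4 is optimal.

4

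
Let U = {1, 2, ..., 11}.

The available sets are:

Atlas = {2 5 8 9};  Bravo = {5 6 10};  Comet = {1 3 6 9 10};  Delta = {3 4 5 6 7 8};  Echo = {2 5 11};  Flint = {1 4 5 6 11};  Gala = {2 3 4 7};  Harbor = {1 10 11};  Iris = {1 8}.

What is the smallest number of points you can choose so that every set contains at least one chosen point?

Take H = {1, 2, 6}. Each listed set contains at least one of these, so H is a hitting set of size 3.
The sets Bravo, Gala, Iris are pairwise disjoint, so any hitting set needs a separate point for each — at least 3. Hence 3 is optimal.

3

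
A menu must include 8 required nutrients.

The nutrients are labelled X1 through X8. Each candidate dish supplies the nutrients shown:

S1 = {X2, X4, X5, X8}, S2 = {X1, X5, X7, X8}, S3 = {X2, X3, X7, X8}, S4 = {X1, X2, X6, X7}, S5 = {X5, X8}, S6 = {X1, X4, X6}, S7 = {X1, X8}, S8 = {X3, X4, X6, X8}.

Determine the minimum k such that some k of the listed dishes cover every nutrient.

3

Take {S1, S4, S8}. Their union is {X1, X2, X3, X4, X5, X6, X7, X8}, which is all 8 nutrients.
No 2 of the 8 dishes cover everything (all 28 combinations miss at least one nutrient), so 3 is optimal.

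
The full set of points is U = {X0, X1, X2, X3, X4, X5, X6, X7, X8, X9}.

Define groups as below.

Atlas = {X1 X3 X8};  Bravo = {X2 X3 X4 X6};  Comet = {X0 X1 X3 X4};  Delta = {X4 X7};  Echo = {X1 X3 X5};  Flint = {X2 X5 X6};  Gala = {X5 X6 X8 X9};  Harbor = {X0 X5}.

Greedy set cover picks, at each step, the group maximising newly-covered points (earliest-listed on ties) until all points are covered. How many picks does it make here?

Greedy: pick Bravo (covers 4 new) → pick Gala (covers 3 new) → pick Comet (covers 2 new) → pick Delta (covers 1 new). Total picks: 4.

4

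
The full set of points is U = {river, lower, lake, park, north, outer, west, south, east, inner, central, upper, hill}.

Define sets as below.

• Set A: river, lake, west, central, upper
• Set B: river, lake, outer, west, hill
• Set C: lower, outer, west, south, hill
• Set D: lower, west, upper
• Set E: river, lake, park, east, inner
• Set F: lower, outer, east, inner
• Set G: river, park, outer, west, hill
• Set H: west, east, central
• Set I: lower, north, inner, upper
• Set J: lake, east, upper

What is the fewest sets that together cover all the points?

4

Take {C, E, H, I}. Their union is {river, lower, lake, park, north, outer, west, south, east, inner, central, upper, hill}, which is all 13 points.
No 3 of the 10 sets cover everything (all 120 combinations miss at least one point), so 4 is optimal.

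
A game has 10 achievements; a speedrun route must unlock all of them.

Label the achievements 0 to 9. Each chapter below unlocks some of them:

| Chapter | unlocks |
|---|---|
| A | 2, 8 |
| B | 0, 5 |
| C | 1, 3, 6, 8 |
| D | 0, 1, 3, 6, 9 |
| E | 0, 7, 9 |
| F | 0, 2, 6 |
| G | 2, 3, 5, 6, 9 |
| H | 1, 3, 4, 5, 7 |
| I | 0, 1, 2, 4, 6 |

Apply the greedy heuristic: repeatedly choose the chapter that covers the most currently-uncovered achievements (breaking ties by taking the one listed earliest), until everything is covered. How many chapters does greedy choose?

Greedy: pick D (covers 5 new) → pick H (covers 3 new) → pick A (covers 2 new). Total picks: 3.

3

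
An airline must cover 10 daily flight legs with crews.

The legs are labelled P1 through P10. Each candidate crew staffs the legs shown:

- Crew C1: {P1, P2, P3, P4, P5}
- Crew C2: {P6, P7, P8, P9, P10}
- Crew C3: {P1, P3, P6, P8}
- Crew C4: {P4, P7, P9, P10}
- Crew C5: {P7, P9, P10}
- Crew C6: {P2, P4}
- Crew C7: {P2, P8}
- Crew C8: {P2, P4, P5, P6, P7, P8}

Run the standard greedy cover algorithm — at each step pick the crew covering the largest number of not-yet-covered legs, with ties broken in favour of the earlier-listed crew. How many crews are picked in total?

Greedy: pick C8 (covers 6 new) → pick C1 (covers 2 new) → pick C2 (covers 2 new). Total picks: 3.
(The true minimum cover uses only 2 crews, so greedy is not optimal here.)

3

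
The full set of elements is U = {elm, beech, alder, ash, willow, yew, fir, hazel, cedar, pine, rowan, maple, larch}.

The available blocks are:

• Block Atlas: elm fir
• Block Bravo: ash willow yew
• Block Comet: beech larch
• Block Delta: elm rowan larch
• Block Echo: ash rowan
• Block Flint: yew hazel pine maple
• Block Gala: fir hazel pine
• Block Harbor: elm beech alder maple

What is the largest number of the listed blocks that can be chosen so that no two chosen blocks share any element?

4

Atlas, Comet, Echo, Flint are pairwise disjoint (Atlas={elm,fir}; Comet={beech,larch}; Echo={ash,rowan}; Flint={yew,hazel,pine,maple}).
Every remaining block overlaps one of these, and no 5 of the listed blocks are pairwise disjoint, so 4 is the maximum.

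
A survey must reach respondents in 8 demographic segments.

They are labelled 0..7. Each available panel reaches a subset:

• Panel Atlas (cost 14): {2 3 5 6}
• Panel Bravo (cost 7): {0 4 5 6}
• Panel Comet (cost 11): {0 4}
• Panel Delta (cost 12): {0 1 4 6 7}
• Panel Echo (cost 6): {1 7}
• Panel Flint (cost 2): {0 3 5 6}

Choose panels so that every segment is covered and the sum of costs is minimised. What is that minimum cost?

26

Atlas, Delta together cover every segment (Atlas ∪ Delta = {0, 1, 2, 3, 4, 5, 6, 7}); total cost 14 + 12 = 26.
The greedy pick Flint, Echo, Bravo, Atlas costs 29; no covering selection beats 26.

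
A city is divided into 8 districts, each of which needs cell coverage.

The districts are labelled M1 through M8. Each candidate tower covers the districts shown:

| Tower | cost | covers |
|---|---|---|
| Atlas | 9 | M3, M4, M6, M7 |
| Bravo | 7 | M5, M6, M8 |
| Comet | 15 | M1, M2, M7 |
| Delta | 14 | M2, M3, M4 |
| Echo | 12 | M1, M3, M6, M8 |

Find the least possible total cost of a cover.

31

Atlas, Bravo, Comet together cover every district (Atlas ∪ Bravo ∪ Comet = {M1, M2, M3, M4, M5, M6, M7, M8}); total cost 9 + 7 + 15 = 31.
No covering selection has total cost below 31.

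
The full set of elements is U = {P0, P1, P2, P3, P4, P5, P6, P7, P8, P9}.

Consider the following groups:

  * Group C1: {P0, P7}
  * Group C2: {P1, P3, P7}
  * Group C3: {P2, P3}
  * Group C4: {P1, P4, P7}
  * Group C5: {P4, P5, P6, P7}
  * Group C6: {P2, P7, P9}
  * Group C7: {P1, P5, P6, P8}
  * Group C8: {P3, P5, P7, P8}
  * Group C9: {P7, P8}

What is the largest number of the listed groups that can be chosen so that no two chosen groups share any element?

3

C1, C3, C7 are pairwise disjoint (C1={P0,P7}; C3={P2,P3}; C7={P1,P5,P6,P8}).
Every remaining group overlaps one of these, and no 4 of the listed groups are pairwise disjoint, so 3 is the maximum.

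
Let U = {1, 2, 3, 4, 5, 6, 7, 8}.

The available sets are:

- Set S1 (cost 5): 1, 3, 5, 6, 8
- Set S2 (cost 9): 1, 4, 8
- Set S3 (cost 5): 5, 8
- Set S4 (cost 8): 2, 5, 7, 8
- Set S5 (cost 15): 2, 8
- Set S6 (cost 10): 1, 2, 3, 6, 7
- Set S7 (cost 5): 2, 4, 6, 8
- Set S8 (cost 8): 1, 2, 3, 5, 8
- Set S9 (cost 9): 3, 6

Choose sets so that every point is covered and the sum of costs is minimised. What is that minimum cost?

S1, S4, S7 together cover every point (S1 ∪ S4 ∪ S7 = {1, 2, 3, 4, 5, 6, 7, 8}); total cost 5 + 8 + 5 = 18.
No covering selection has total cost below 18.

18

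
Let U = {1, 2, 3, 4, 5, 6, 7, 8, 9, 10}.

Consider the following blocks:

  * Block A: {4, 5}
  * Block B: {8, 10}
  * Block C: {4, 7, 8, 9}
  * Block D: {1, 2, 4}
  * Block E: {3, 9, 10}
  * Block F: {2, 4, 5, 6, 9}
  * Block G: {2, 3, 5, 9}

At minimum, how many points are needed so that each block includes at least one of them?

The 3 points {2, 4, 10} hit every block.
No choice of 2 points meets every block, so 3 is the minimum.

3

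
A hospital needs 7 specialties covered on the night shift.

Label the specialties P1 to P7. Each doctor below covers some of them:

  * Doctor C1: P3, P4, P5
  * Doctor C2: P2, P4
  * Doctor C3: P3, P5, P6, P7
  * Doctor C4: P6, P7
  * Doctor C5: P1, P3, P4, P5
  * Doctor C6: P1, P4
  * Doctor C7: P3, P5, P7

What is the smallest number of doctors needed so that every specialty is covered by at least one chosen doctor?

C2 and C3 and C5 together: C2 ∪ C3 ∪ C5 = {P1, P2, P3, P4, P5, P6, P7} — every specialty is covered.
Only C2 contains P2, so C2 is forced; the remaining 5 specialties need at least 2 more doctors (each remaining doctor adds at most 4) — so at least 3 doctors are needed, and 3 is optimal.

3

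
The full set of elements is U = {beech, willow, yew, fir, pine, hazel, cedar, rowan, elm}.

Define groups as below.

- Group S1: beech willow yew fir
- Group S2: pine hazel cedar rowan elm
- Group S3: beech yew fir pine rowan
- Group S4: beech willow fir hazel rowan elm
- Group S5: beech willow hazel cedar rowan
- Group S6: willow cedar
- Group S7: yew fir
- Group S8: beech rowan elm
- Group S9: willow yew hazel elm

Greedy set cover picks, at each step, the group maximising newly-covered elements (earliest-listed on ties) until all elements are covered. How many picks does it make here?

Greedy: pick S4 (covers 6 new) → pick S2 (covers 2 new) → pick S1 (covers 1 new). Total picks: 3.
(The true minimum cover uses only 2 groups, so greedy is not optimal here.)

3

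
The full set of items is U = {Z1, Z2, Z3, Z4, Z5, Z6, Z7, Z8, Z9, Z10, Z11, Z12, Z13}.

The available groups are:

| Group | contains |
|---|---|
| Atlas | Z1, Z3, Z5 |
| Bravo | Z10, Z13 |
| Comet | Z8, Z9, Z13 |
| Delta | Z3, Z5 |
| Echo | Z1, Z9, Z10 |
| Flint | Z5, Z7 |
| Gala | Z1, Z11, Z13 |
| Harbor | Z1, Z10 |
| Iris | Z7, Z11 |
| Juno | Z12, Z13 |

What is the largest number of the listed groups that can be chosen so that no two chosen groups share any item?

4

Delta, Harbor, Iris, Juno are pairwise disjoint (Delta={Z3,Z5}; Harbor={Z1,Z10}; Iris={Z7,Z11}; Juno={Z12,Z13}).
Every remaining group overlaps one of these, and no 5 of the listed groups are pairwise disjoint, so 4 is the maximum.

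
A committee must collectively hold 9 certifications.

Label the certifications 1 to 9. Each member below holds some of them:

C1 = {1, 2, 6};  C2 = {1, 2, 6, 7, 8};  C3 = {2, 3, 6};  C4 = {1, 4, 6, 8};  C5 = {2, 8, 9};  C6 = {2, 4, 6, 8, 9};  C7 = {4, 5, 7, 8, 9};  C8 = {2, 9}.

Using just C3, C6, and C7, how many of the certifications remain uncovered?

1

Union of C3, C6, C7 = {2, 3, 4, 5, 6, 7, 8, 9}.
Not covered: 1 — 1 certification.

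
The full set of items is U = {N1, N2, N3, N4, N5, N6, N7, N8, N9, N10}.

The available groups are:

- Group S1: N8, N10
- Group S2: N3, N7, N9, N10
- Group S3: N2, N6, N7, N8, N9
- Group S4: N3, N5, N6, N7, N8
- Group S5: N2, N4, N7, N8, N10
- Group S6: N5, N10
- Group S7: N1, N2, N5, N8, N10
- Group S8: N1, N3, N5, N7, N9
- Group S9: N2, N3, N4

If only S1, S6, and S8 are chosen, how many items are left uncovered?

Union of S1, S6, S8 = {N1, N3, N5, N7, N8, N9, N10}.
Not covered: N2, N4, N6 — 3 items.

3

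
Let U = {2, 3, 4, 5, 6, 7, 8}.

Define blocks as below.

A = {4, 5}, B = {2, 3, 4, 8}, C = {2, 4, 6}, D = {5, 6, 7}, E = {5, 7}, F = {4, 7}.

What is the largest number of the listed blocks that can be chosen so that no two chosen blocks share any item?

2

B, E are pairwise disjoint (B={2,3,4,8}; E={5,7}).
Every remaining block overlaps one of these, and no 3 of the listed blocks are pairwise disjoint, so 2 is the maximum.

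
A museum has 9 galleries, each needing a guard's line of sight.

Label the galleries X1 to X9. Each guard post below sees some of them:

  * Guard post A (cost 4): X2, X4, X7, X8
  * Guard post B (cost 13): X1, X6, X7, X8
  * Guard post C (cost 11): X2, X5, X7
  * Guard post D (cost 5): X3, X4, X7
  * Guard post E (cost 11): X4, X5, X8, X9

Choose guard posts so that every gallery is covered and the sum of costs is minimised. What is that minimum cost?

A, B, D, E together cover every gallery (A ∪ B ∪ D ∪ E = {X1, X2, X3, X4, X5, X6, X7, X8, X9}); total cost 4 + 13 + 5 + 11 = 33.
No covering selection has total cost below 33.

33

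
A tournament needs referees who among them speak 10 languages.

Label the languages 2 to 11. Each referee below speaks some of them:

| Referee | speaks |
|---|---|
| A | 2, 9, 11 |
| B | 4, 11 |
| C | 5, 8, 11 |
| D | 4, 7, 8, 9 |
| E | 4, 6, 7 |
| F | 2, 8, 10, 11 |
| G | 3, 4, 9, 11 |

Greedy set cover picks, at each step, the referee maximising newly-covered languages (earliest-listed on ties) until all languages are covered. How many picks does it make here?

5

Greedy: pick D (covers 4 new) → pick F (covers 3 new) → pick C (covers 1 new) → pick E (covers 1 new) → pick G (covers 1 new). Total picks: 5.
(The true minimum cover uses only 4 referees, so greedy is not optimal here.)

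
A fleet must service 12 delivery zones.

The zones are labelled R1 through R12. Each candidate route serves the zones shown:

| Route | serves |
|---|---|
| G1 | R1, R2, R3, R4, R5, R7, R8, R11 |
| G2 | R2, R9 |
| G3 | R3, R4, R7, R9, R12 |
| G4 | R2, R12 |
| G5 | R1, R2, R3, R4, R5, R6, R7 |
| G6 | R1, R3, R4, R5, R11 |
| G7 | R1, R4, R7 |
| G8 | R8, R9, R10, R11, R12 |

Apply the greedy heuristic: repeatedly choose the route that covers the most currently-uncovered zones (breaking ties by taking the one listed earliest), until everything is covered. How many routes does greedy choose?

3

Greedy: pick G1 (covers 8 new) → pick G8 (covers 3 new) → pick G5 (covers 1 new). Total picks: 3.
(The true minimum cover uses only 2 routes, so greedy is not optimal here.)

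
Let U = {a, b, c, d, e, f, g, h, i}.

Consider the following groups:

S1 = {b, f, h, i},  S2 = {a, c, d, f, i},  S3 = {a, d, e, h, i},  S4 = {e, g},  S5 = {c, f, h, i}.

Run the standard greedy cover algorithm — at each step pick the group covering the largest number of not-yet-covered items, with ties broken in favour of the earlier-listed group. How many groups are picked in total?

Greedy: pick S2 (covers 5 new) → pick S1 (covers 2 new) → pick S4 (covers 2 new). Total picks: 3.

3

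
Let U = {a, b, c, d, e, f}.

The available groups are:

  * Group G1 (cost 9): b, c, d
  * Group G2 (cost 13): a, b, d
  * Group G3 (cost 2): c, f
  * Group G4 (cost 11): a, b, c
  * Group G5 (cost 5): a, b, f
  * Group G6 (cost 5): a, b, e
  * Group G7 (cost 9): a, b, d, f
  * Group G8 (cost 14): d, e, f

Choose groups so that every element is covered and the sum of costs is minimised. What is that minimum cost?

G3, G6, G7 together cover every element (G3 ∪ G6 ∪ G7 = {a, b, c, d, e, f}); total cost 2 + 5 + 9 = 16.
No covering selection has total cost below 16.

16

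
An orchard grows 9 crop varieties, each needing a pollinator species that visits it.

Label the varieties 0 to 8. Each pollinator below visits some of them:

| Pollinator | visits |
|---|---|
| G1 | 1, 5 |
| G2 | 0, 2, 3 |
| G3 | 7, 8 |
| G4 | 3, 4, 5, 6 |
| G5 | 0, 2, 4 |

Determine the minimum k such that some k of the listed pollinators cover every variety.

G1 and G3 and G4 and G5 together: G1 ∪ G3 ∪ G4 ∪ G5 = {0, 1, 2, 3, 4, 5, 6, 7, 8} — every variety is covered.
Only G1 contains 1, so G1 is forced; the remaining 7 varieties need at least 3 more pollinators (each remaining pollinator adds at most 3) — so at least 4 pollinators are needed, and 4 is optimal.

4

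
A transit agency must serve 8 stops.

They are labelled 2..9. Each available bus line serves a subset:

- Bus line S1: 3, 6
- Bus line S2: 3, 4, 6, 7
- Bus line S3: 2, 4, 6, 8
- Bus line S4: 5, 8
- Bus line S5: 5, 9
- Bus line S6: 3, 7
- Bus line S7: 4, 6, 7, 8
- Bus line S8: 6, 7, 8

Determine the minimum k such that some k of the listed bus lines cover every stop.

Take {S3, S5, S6}. Their union is {2, 3, 4, 5, 6, 7, 8, 9}, which is all 8 stops.
Only S3 contains 2, so S3 is forced; the remaining 4 stops need at least 2 more bus lines (each remaining bus line adds at most 2) — so at least 3 bus lines are needed, and 3 is optimal.

3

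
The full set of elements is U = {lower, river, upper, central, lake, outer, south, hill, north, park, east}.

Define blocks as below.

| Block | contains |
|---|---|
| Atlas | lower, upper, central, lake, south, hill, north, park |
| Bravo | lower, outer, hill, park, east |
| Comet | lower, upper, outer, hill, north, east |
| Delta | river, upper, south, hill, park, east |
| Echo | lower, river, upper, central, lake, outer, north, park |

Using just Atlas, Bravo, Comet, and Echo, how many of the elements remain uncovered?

0

Union of Atlas, Bravo, Comet, Echo = {lower, river, upper, central, lake, outer, south, hill, north, park, east} — that's every element, so 0 are uncovered.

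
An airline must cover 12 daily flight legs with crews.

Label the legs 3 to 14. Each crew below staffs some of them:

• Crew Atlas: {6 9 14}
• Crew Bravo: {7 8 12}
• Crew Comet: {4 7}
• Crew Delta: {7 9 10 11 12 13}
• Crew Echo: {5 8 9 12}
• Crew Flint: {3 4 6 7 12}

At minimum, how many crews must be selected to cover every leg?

4

Atlas and Delta and Echo and Flint together: Atlas ∪ Delta ∪ Echo ∪ Flint = {3, 4, 5, 6, 7, 8, 9, 10, 11, 12, 13, 14} — every leg is covered.
No 3 of the 6 crews cover everything (all 20 combinations miss at least one leg), so 4 is optimal.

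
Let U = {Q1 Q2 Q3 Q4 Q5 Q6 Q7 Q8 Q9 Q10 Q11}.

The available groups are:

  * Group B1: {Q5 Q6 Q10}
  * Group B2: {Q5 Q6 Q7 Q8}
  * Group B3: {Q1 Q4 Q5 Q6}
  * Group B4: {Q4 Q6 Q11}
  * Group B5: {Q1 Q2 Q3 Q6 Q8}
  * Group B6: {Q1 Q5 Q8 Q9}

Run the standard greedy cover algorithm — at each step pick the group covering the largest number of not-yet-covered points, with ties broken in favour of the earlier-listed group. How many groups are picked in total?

5

Greedy: pick B5 (covers 5 new) → pick B1 (covers 2 new) → pick B4 (covers 2 new) → pick B2 (covers 1 new) → pick B6 (covers 1 new). Total picks: 5.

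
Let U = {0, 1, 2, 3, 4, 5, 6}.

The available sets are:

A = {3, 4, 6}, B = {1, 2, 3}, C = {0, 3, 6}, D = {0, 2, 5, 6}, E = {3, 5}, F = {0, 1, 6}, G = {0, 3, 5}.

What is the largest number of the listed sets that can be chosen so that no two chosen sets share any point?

E, F are pairwise disjoint (E={3,5}; F={0,1,6}).
Every remaining set overlaps one of these, and no 3 of the listed sets are pairwise disjoint, so 2 is the maximum.

2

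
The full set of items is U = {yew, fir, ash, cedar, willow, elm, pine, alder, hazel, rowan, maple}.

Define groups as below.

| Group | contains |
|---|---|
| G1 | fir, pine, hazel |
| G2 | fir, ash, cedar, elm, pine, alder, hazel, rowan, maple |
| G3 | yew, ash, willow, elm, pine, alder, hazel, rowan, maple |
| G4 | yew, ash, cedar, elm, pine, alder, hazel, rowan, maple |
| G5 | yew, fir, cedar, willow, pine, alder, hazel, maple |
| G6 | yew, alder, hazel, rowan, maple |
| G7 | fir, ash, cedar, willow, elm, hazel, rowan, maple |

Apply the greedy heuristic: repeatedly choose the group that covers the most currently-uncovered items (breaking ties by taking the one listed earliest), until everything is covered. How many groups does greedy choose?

Greedy: pick G2 (covers 9 new) → pick G3 (covers 2 new). Total picks: 2.

2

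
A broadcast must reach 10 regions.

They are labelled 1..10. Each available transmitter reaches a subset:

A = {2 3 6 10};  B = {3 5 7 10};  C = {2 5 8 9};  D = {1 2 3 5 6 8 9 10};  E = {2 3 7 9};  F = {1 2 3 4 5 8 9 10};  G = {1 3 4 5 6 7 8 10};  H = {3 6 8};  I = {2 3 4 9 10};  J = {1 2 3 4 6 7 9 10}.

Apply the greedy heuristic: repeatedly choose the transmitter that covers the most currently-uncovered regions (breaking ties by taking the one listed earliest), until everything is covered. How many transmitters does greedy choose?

Greedy: pick D (covers 8 new) → pick G (covers 2 new). Total picks: 2.

2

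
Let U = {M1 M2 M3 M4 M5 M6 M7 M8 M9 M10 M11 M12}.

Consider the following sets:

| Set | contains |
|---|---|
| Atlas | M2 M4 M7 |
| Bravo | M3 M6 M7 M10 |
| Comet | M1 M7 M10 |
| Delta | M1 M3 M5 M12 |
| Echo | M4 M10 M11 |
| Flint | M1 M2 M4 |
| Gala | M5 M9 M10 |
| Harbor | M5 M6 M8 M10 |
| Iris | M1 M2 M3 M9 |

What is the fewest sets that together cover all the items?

5

Atlas, Delta, Echo, Gala, and Harbor cover everything between them: the union {M1, M2, M3, M4, M5, M6, M7, M8, M9, M10, M11, M12} is all of U.
No 4 of the 9 sets cover everything (all 126 combinations miss at least one item), so 5 is optimal.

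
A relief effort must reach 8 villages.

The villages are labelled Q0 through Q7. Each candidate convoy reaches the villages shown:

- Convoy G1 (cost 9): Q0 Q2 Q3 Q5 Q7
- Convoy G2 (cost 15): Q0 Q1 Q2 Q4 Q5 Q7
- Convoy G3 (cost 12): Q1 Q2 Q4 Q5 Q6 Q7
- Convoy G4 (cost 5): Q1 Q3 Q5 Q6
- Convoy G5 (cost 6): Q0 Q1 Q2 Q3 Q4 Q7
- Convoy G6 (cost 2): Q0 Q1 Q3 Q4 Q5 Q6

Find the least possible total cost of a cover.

8

G5, G6 together cover every village (G5 ∪ G6 = {Q0, Q1, Q2, Q3, Q4, Q5, Q6, Q7}); total cost 6 + 2 = 8.
No covering selection has total cost below 8.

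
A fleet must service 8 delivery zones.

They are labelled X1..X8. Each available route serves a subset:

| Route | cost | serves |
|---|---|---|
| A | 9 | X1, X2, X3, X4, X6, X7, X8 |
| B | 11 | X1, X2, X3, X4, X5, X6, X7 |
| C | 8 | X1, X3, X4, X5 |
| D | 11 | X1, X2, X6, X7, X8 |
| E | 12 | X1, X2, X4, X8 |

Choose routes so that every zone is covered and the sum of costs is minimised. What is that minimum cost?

17

A, C together cover every zone (A ∪ C = {X1, X2, X3, X4, X5, X6, X7, X8}); total cost 9 + 8 = 17.
No covering selection has total cost below 17.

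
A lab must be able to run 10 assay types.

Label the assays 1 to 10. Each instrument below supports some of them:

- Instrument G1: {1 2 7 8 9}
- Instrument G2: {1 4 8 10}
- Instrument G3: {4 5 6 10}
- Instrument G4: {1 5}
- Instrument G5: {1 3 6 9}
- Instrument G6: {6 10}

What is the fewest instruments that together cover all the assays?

3

Take {G1, G3, G5}. Their union is {1, 2, 3, 4, 5, 6, 7, 8, 9, 10}, which is all 10 assays.
Only G1 contains 2, so G1 is forced; the remaining 5 assays need at least 2 more instruments (each remaining instrument adds at most 4) — so at least 3 instruments are needed, and 3 is optimal.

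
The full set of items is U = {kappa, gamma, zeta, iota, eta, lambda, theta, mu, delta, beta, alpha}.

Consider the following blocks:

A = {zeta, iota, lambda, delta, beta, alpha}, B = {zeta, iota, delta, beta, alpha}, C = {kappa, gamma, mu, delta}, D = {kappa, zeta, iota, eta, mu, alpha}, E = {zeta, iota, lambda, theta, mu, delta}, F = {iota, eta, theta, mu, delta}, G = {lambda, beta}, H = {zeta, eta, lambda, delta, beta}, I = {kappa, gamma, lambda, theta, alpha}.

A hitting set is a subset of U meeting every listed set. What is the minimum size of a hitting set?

3

The 3 items {kappa, iota, beta} hit every block.
No choice of 2 items meets every block, so 3 is the minimum.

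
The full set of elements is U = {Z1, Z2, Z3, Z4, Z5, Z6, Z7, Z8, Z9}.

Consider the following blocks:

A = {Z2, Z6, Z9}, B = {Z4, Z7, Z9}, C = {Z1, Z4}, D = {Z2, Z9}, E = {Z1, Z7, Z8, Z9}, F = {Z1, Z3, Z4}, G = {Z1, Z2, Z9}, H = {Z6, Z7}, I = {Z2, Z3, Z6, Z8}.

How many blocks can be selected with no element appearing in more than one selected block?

C, D, H are pairwise disjoint (C={Z1,Z4}; D={Z2,Z9}; H={Z6,Z7}).
Every remaining block overlaps one of these, and no 4 of the listed blocks are pairwise disjoint, so 3 is the maximum.

3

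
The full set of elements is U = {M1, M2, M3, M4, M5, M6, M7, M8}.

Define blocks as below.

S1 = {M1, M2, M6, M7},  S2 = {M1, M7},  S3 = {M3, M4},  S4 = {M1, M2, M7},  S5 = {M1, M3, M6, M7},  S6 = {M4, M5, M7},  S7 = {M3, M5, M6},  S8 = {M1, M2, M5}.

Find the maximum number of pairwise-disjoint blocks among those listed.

S2, S7 are pairwise disjoint (S2={M1,M7}; S7={M3,M5,M6}).
Every remaining block overlaps one of these, and no 3 of the listed blocks are pairwise disjoint, so 2 is the maximum.

2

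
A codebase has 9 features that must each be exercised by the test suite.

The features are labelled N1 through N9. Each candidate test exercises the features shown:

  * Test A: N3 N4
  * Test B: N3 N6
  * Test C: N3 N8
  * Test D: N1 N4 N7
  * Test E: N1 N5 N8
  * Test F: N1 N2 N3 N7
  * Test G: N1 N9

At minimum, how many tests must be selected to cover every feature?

5

A and B and E and F and G together: A ∪ B ∪ E ∪ F ∪ G = {N1, N2, N3, N4, N5, N6, N7, N8, N9} — every feature is covered.
No 4 of the 7 tests cover everything (all 35 combinations miss at least one feature), so 5 is optimal.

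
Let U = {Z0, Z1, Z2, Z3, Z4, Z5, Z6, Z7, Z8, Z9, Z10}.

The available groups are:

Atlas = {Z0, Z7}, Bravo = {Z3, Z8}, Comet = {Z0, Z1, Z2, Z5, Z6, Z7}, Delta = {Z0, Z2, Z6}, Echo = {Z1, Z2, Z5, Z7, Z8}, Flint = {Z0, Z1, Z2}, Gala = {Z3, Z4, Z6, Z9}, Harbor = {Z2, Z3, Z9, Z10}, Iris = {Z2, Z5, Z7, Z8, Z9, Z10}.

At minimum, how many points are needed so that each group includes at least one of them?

The 3 points {Z2, Z3, Z7} hit every group.
No choice of 2 points meets every group, so 3 is the minimum.

3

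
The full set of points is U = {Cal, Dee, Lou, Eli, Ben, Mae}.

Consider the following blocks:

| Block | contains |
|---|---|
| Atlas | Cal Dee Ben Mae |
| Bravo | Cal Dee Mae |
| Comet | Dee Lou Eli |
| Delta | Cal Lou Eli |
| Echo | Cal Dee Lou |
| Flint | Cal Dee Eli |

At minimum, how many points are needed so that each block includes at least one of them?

Take H = {Cal, Eli}. Each listed block contains at least one of these, so H is a hitting set of size 2.
No single point lies in every block, so at least 2 are needed and 2 is optimal.

2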